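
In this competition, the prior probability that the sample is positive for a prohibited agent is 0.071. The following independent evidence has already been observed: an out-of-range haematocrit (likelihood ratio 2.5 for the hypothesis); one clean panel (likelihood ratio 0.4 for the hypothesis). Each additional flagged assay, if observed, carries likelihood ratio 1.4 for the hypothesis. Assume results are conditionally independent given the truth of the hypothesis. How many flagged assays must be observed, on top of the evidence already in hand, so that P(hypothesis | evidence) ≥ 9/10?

15

Prior odds = 0.071/0.929 = 71/929.
Combined Bayes factor of the evidence already in hand = 2.5 × 0.4 = 1.
Odds after that evidence = (71/929) × 1 = 71/929.
Target odds = 0.9/0.1 = 9.
Need 1.4ⁿ ≥ 9 ÷ (71/929) = 8361/71.
1.4¹⁴ ≈111.12 falls short of 8361/71 but 1.4¹⁵ ≈155.568 reaches it, so n = 15.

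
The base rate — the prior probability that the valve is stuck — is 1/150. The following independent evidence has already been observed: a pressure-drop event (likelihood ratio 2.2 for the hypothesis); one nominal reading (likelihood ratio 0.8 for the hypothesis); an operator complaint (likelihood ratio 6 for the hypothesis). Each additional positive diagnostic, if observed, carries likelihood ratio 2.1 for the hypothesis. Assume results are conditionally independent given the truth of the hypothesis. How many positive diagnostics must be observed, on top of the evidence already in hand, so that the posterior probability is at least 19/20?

Prior odds = (1/150)/(149/150) = 1/149.
Combined Bayes factor of the evidence already in hand = 2.2 × 0.8 × 6 = 10.56.
Odds after that evidence = (1/149) × 10.56 = 264/3725.
Target odds = 0.95/0.05 = 19.
Need 2.1ⁿ ≥ 19 ÷ (264/3725) = 70775/264.
2.1⁷ ≈180.109 falls short of 70775/264 but 2.1⁸ ≈378.229 reaches it, so n = 8.

8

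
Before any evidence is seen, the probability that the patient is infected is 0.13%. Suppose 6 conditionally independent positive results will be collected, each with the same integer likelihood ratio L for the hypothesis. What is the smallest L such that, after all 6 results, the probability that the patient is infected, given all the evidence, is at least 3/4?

4

Prior odds = 0.0013/0.9987 = 13/9987.
Target odds = 0.75/0.25 = 3.
Need L⁶ ≥ 3 ÷ (13/9987) = 29961/13.
3⁶ = 729 < 29961/13 ≤ 4096 = 4⁶, so L = 4.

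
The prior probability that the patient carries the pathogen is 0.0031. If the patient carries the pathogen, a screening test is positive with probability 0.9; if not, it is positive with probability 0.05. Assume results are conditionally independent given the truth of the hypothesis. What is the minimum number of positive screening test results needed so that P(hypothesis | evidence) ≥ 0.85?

Prior odds: 0.0031 ÷ 0.9969 = 31/9969.
Likelihood ratio of a positive = 0.9/0.05 = 18.
Target odds: 0.85 ÷ 0.15 = 17/3.
Need (31/9969) × 18ⁿ ≥ 17/3, i.e. 18ⁿ ≥ 56491/31.
18² = 324 falls short of 56491/31 but 18³ = 5832 reaches it, so n = 3.

3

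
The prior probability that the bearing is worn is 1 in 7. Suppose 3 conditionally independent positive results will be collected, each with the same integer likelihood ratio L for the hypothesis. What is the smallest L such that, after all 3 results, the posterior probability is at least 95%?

5

Prior odds = (1/7)/(6/7) = 1/6.
Target odds = 0.95/0.05 = 19.
Need L³ ≥ 19 ÷ (1/6) = 114.
4³ = 64 < 114 ≤ 125 = 5³, so L = 5.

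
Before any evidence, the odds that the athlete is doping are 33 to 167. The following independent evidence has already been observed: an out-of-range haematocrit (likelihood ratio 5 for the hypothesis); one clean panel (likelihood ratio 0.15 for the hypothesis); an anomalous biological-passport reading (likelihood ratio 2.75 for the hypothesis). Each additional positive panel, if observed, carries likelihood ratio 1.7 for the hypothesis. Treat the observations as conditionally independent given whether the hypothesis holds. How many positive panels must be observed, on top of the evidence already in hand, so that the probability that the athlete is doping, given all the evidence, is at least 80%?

Prior odds = 33/167.
Combined Bayes factor of the evidence already in hand = 5 × 0.15 × 2.75 = 2.0625.
Odds after that evidence = (33/167) × 2.0625 = 1089/2672.
Target odds = 0.8/0.2 = 4.
Need 1.7ⁿ ≥ 4 ÷ (1089/2672) = 10688/1089.
1.7⁴ = 8.3521 falls short of 10688/1089 but 1.7⁵ = 1419857/100000 reaches it, so n = 5.

5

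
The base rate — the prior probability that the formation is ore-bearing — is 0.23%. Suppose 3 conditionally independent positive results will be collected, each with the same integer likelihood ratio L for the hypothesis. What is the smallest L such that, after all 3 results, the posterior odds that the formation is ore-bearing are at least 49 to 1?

Prior odds = 0.0023/0.9977 = 23/9977.
Target odds = 49.
Need L³ ≥ 49 ÷ (23/9977) = 488873/23.
27³ = 19683 < 488873/23 ≤ 21952 = 28³, so L = 28.

28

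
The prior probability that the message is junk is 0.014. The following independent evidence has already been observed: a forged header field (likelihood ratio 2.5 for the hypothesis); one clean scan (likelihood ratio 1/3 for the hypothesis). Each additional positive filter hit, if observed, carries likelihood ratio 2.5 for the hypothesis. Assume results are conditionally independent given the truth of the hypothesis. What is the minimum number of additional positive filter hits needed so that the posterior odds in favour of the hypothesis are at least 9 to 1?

8

Prior odds = 0.014/0.986 = 7/493.
Combined Bayes factor of the evidence already in hand = 2.5 × (1/3) = 5/6.
Odds after that evidence = (7/493) × 5/6 = 35/2958.
Target odds = 9.
Need 2.5ⁿ ≥ 9 ÷ (35/2958) = 26622/35.
2.5⁷ = 610.3515625 falls short of 26622/35 but 2.5⁸ = 390625/256 reaches it, so n = 8.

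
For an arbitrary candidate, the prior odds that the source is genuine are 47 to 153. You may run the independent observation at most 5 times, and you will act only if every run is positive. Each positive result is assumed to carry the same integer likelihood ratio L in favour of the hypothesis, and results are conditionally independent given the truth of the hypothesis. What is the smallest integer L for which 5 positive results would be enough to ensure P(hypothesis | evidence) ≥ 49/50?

Prior odds = 47/153.
Target odds = 0.98/0.02 = 49.
Need L⁵ ≥ 49 ÷ (47/153) = 7497/47.
2⁵ = 32 < 7497/47 ≤ 243 = 3⁵, so L = 3.

3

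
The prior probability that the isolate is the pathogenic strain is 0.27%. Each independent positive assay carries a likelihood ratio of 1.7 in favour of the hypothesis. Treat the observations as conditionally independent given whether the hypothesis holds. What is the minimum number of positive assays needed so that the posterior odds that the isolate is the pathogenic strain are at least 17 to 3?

Prior odds = 0.0027/0.9973 = 27/9973.
Likelihood ratio per positive assay = 1.7.
Target odds = 17/3.
Require 1.7ⁿ ≥ 17/3 ÷ (27/9973) = 169541/81.
1.7¹⁴ ≈1683.78 falls short of 169541/81 but 1.7¹⁵ ≈2862.42 reaches it, so n = 15.

15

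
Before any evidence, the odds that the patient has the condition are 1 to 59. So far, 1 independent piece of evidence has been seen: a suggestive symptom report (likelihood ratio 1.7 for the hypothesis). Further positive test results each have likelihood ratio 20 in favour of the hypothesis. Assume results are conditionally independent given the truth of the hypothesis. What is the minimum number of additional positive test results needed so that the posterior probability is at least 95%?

3

Prior odds = 1/59.
Bayes factor of the evidence already in hand = 1.7.
Odds after that evidence = (1/59) × 1.7 = 17/590.
Target odds = 0.95/0.05 = 19.
Need 20ⁿ ≥ 19 ÷ (17/590) = 11210/17.
20² = 400 falls short of 11210/17 but 20³ = 8000 reaches it, so n = 3.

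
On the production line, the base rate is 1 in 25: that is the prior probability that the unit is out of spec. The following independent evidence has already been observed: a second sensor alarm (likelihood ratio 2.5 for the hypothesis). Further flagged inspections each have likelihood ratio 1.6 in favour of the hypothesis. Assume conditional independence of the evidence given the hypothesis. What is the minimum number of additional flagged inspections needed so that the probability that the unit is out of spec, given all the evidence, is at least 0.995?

Prior odds = 0.04/0.96 = 1/24.
Bayes factor of the evidence already in hand = 2.5.
Odds after that evidence = (1/24) × 2.5 = 5/48.
Target odds = 0.995/0.005 = 199.
Need 1.6ⁿ ≥ 199 ÷ (5/48) = 1910.4.
1.6¹⁶ ≈1844.67 falls short of 1910.4 but 1.6¹⁷ ≈2951.48 reaches it, so n = 17.

17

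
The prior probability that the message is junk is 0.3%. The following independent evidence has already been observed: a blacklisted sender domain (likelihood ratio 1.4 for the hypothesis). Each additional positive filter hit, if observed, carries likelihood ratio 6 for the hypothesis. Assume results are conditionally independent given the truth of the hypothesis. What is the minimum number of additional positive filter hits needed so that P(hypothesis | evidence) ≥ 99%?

Prior odds = 0.003/0.997 = 3/997.
Bayes factor of the evidence already in hand = 1.4.
Odds after that evidence = (3/997) × 1.4 = 21/4985.
Target odds = 0.99/0.01 = 99.
Need 6ⁿ ≥ 99 ÷ (21/4985) = 164505/7.
6⁵ = 7776 falls short of 164505/7 but 6⁶ = 46656 reaches it, so n = 6.

6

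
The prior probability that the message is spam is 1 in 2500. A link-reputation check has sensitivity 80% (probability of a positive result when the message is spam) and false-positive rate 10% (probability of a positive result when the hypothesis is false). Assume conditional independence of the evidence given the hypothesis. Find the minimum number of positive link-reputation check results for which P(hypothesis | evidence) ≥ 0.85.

5

Prior odds: 0.0004 ÷ 0.9996 = 1/2499.
Likelihood ratio of a positive result = 0.8/0.1 = 8.
Target posterior odds = 0.85/0.15 = 17/3.
Need (1/2499) × 8ⁿ ≥ 17/3, i.e. 8ⁿ ≥ 14161.
8⁴ = 4096 falls short of 14161 but 8⁵ = 32768 reaches it, so n = 5.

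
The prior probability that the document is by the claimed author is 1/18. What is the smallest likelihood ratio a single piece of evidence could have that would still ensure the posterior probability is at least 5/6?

Prior odds = (1/18)/(17/18) = 1/17.
Target odds = (5/6)/(1/6) = 5.
Required Bayes factor = 5 ÷ (1/17) = 85.

85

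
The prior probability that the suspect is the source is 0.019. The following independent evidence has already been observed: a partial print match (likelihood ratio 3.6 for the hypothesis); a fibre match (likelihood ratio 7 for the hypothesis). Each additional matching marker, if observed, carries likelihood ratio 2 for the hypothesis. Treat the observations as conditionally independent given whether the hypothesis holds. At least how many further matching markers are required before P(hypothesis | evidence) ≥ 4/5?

4

Prior odds = 0.019/0.981 = 19/981.
Combined Bayes factor of the evidence already in hand = 3.6 × 7 = 25.2.
Odds after that evidence = (19/981) × 25.2 = 266/545.
Target odds = 0.8/0.2 = 4.
Need 2ⁿ ≥ 4 ÷ (266/545) = 1090/133.
2³ = 8 falls short of 1090/133 but 2⁴ = 16 reaches it, so n = 4.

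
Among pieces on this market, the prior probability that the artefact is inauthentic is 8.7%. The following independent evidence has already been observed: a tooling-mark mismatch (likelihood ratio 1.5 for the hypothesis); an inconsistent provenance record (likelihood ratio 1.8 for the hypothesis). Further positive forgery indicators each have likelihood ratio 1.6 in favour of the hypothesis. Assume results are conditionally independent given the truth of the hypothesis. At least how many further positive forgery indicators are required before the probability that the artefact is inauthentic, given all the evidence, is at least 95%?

10

Prior odds = 0.087/0.913 = 87/913.
Combined Bayes factor of the evidence already in hand = 1.5 × 1.8 = 2.7.
Odds after that evidence = (87/913) × 2.7 = 2349/9130.
Target odds = 0.95/0.05 = 19.
Need 1.6ⁿ ≥ 19 ÷ (2349/9130) = 173470/2349.
1.6⁹ = 134217728/1953125 falls short of 173470/2349 but 1.6¹⁰ ≈109.951 reaches it, so n = 10.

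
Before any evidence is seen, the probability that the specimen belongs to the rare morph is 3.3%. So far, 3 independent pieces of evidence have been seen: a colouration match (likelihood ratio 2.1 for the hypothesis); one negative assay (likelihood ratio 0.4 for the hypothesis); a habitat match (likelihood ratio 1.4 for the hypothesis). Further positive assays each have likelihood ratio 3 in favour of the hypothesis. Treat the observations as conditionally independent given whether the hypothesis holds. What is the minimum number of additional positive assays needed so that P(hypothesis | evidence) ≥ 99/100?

Prior odds = 0.033/0.967 = 33/967.
Combined Bayes factor of the evidence already in hand = 2.1 × 0.4 × 1.4 = 1.176.
Odds after that evidence = (33/967) × 1.176 = 4851/120875.
Target odds = 0.99/0.01 = 99.
Need 3ⁿ ≥ 99 ÷ (4851/120875) = 120875/49.
3⁷ = 2187 falls short of 120875/49 but 3⁸ = 6561 reaches it, so n = 8.

8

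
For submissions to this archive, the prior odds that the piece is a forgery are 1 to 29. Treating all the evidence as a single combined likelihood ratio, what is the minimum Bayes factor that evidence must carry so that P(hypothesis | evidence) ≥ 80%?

Prior odds = 1/29.
Target odds = 0.8/0.2 = 4.
Required Bayes factor = 4 ÷ (1/29) = 116.

116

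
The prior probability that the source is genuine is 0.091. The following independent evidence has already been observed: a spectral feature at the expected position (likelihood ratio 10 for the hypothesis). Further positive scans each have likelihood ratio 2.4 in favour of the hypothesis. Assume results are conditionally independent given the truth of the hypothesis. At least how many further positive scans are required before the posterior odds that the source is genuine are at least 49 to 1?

5

Prior odds = 0.091/0.909 = 91/909.
Bayes factor of the evidence already in hand = 10.
Odds after that evidence = (91/909) × 10 = 910/909.
Target odds = 49.
Need 2.4ⁿ ≥ 49 ÷ (910/909) = 6363/130.
2.4⁴ = 33.1776 falls short of 6363/130 but 2.4⁵ = 79.62624 reaches it, so n = 5.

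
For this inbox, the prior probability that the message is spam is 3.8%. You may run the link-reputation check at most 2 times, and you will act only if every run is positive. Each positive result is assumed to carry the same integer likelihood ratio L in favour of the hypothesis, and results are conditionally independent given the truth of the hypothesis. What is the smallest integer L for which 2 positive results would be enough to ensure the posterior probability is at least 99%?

51

Prior odds = 0.038/0.962 = 19/481.
Target odds = 0.99/0.01 = 99.
Need L² ≥ 99 ÷ (19/481) = 47619/19.
50² = 2500 < 47619/19 ≤ 2601 = 51², so L = 51.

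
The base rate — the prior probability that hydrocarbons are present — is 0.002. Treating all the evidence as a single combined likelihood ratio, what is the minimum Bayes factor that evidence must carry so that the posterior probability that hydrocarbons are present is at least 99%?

Prior odds = 0.002/0.998 = 1/499.
Target odds = 0.99/0.01 = 99.
Required Bayes factor = 99 ÷ (1/499) = 49401.

49401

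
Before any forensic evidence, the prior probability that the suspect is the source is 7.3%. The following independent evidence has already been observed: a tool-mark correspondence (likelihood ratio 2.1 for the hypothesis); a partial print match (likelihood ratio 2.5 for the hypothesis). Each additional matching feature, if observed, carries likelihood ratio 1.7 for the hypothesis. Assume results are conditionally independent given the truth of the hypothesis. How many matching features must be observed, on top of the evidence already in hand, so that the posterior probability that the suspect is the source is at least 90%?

6

Prior odds = 0.073/0.927 = 73/927.
Combined Bayes factor of the evidence already in hand = 2.1 × 2.5 = 5.25.
Odds after that evidence = (73/927) × 5.25 = 511/1236.
Target odds = 0.9/0.1 = 9.
Need 1.7ⁿ ≥ 9 ÷ (511/1236) = 11124/511.
1.7⁵ = 1419857/100000 falls short of 11124/511 but 1.7⁶ = 24137569/1000000 reaches it, so n = 6.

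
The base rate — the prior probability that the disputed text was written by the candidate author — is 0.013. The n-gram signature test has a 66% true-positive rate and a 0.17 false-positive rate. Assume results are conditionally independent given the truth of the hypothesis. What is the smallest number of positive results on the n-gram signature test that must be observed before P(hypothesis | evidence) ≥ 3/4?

Prior odds = 0.013/0.987 = 13/987.
Likelihood ratio of a positive result = 0.66/0.17 = 66/17.
Target posterior odds = 0.75/0.25 = 3.
Require (66/17)ⁿ ≥ 3 ÷ (13/987) = 2961/13.
(66/17)⁴ = 18974736/83521 falls short of 2961/13 but (66/17)⁵ ≈882.013 reaches it, so n = 5.

5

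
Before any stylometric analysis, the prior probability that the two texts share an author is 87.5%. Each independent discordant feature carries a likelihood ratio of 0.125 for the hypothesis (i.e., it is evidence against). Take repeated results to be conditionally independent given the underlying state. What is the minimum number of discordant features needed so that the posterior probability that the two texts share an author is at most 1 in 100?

Prior odds: 0.875 ÷ 0.125 = 7.
Likelihood ratio per discordant feature = 0.125.
Target odds: 0.01 ÷ 0.99 = 1/99.
Require 0.125ⁿ ≤ 1/99 ÷ 7 = 1/693.
0.125³ = 0.001953125 is still above 1/693 but 0.125⁴ = 1/4096 is at or below it, so n = 4.

4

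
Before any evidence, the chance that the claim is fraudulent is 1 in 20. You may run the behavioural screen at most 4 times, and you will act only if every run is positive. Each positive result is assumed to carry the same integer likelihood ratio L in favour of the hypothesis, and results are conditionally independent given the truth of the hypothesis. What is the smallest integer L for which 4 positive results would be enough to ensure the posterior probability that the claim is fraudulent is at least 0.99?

Prior odds = 0.05/0.95 = 1/19.
Target odds = 0.99/0.01 = 99.
Need L⁴ ≥ 99 ÷ (1/19) = 1881.
6⁴ = 1296 < 1881 ≤ 2401 = 7⁴, so L = 7.

7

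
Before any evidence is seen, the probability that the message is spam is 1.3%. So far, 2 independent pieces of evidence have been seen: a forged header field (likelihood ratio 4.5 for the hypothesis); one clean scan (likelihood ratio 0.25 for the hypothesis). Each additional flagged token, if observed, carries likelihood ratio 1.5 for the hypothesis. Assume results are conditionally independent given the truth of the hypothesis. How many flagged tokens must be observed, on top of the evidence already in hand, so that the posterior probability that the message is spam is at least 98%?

20

Prior odds = 0.013/0.987 = 13/987.
Combined Bayes factor of the evidence already in hand = 4.5 × 0.25 = 1.125.
Odds after that evidence = (13/987) × 1.125 = 39/2632.
Target odds = 0.98/0.02 = 49.
Need 1.5ⁿ ≥ 49 ÷ (39/2632) = 128968/39.
1.5¹⁹ ≈2216.84 falls short of 128968/39 but 1.5²⁰ ≈3325.26 reaches it, so n = 20.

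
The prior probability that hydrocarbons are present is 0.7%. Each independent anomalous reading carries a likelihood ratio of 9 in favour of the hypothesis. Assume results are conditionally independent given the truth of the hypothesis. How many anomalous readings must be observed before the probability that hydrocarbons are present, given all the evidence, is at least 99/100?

Prior odds = 0.007/0.993 = 7/993.
Likelihood ratio per anomalous reading = 9.
Target posterior odds = 0.99/0.01 = 99.
Require 9ⁿ ≥ 99 ÷ (7/993) = 98307/7.
9⁴ = 6561 falls short of 98307/7 but 9⁵ = 59049 reaches it, so n = 5.

5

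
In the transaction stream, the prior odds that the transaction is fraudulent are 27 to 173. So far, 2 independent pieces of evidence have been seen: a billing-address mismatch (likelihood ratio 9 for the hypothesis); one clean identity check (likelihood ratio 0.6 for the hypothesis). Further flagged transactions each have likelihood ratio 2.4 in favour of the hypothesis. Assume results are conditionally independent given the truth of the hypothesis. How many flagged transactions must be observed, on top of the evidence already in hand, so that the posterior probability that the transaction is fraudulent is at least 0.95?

Prior odds = 27/173.
Combined Bayes factor of the evidence already in hand = 9 × 0.6 = 5.4.
Odds after that evidence = (27/173) × 5.4 = 729/865.
Target odds = 0.95/0.05 = 19.
Need 2.4ⁿ ≥ 19 ÷ (729/865) = 16435/729.
2.4³ = 13.824 falls short of 16435/729 but 2.4⁴ = 33.1776 reaches it, so n = 4.

4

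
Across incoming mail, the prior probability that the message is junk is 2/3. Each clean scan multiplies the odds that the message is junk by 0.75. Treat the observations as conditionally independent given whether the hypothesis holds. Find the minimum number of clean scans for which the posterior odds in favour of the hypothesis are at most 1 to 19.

13

Prior odds: (2/3) ÷ (1/3) = 2.
Likelihood ratio per clean scan = 0.75.
Target odds = 1/19.
Require 0.75ⁿ ≤ 1/19 ÷ 2 = 1/38.
0.75¹² = 531441/16777216 is still above 1/38 but 0.75¹³ = 1594323/67108864 is at or below it, so n = 13.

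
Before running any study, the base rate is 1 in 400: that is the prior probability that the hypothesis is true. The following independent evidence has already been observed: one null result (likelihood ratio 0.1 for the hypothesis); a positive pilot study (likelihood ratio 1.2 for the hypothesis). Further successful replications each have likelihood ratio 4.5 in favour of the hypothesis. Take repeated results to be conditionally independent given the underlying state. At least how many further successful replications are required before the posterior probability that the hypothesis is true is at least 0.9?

7

Prior odds = 0.0025/0.9975 = 1/399.
Combined Bayes factor of the evidence already in hand = 0.1 × 1.2 = 0.12.
Odds after that evidence = (1/399) × 0.12 = 1/3325.
Target odds = 0.9/0.1 = 9.
Need 4.5ⁿ ≥ 9 ÷ (1/3325) = 29925.
4.5⁶ = 8303.765625 falls short of 29925 but 4.5⁷ = 4782969/128 reaches it, so n = 7.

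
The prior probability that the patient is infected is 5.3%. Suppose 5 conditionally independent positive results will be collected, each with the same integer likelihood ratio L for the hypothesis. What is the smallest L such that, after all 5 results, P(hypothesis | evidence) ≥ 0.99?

5

Prior odds = 0.053/0.947 = 53/947.
Target odds = 0.99/0.01 = 99.
Need L⁵ ≥ 99 ÷ (53/947) = 93753/53.
4⁵ = 1024 < 93753/53 ≤ 3125 = 5⁵, so L = 5.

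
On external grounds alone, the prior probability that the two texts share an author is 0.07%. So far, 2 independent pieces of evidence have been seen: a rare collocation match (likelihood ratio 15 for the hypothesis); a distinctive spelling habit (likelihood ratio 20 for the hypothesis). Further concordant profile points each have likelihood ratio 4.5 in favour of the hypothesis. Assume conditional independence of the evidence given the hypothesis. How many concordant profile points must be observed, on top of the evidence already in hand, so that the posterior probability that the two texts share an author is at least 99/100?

Prior odds = 0.0007/0.9993 = 7/9993.
Combined Bayes factor of the evidence already in hand = 15 × 20 = 300.
Odds after that evidence = (7/9993) × 300 = 700/3331.
Target odds = 0.99/0.01 = 99.
Need 4.5ⁿ ≥ 99 ÷ (700/3331) = 329769/700.
4.5⁴ = 410.0625 falls short of 329769/700 but 4.5⁵ = 1845.28125 reaches it, so n = 5.

5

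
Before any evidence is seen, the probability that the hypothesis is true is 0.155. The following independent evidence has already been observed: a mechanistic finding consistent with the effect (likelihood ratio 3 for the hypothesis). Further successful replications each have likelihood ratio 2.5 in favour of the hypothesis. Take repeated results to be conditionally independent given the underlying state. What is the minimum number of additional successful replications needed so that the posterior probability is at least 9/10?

4

Prior odds = 0.155/0.845 = 31/169.
Bayes factor of the evidence already in hand = 3.
Odds after that evidence = (31/169) × 3 = 93/169.
Target odds = 0.9/0.1 = 9.
Need 2.5ⁿ ≥ 9 ÷ (93/169) = 507/31.
2.5³ = 15.625 falls short of 507/31 but 2.5⁴ = 39.0625 reaches it, so n = 4.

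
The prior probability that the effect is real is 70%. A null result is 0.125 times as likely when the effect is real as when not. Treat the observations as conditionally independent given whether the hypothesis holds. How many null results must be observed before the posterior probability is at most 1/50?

Prior odds: 0.7 ÷ 0.3 = 7/3.
Likelihood ratio per null result = 0.125.
Target odds: 0.02 ÷ 0.98 = 1/49.
Require 0.125ⁿ ≤ 1/49 ÷ (7/3) = 3/343.
0.125² = 0.015625 is still above 3/343 but 0.125³ = 0.001953125 is at or below it, so n = 3.

3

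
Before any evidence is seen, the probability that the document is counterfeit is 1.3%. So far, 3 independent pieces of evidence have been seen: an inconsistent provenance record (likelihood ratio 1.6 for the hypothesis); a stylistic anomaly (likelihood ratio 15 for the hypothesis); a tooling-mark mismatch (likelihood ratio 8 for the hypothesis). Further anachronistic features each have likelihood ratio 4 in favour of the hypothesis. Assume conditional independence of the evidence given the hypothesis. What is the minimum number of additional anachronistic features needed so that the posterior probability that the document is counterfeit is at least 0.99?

3

Prior odds = 0.013/0.987 = 13/987.
Combined Bayes factor of the evidence already in hand = 1.6 × 15 × 8 = 192.
Odds after that evidence = (13/987) × 192 = 832/329.
Target odds = 0.99/0.01 = 99.
Need 4ⁿ ≥ 99 ÷ (832/329) = 32571/832.
4² = 16 falls short of 32571/832 but 4³ = 64 reaches it, so n = 3.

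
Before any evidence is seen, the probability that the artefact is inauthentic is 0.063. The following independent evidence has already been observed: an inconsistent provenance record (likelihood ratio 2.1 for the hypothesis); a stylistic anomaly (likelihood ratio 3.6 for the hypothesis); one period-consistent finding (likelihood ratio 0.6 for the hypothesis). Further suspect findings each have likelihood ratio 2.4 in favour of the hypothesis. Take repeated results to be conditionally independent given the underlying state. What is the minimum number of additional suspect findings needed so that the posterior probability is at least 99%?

Prior odds = 0.063/0.937 = 63/937.
Combined Bayes factor of the evidence already in hand = 2.1 × 3.6 × 0.6 = 4.536.
Odds after that evidence = (63/937) × 4.536 = 35721/117125.
Target odds = 0.99/0.01 = 99.
Need 2.4ⁿ ≥ 99 ÷ (35721/117125) = 1288375/3969.
2.4⁶ = 2985984/15625 falls short of 1288375/3969 but 2.4⁷ = 35831808/78125 reaches it, so n = 7.

7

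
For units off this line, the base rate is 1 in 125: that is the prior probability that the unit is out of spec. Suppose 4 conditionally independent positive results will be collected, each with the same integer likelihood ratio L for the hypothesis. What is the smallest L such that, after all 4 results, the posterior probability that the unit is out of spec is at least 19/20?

Prior odds = 0.008/0.992 = 1/124.
Target odds = 0.95/0.05 = 19.
Need L⁴ ≥ 19 ÷ (1/124) = 2356.
6⁴ = 1296 < 2356 ≤ 2401 = 7⁴, so L = 7.

7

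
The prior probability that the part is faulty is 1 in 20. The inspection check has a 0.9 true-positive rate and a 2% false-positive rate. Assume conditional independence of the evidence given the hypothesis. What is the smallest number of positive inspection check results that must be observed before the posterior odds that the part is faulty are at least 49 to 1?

Prior odds = 0.05/0.95 = 1/19.
Likelihood ratio of a positive result = 0.9/0.02 = 45.
Target odds = 49.
Require 45ⁿ ≥ 49 ÷ (1/19) = 931.
45¹ = 45 falls short of 931 but 45² = 2025 reaches it, so n = 2.

2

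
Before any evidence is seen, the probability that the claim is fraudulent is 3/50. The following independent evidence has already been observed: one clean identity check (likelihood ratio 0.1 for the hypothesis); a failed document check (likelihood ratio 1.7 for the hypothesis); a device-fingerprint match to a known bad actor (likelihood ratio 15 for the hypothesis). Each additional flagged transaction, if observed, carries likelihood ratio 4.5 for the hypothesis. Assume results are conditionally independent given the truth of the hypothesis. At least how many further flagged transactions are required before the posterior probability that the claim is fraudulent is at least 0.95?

Prior odds = 0.06/0.94 = 3/47.
Combined Bayes factor of the evidence already in hand = 0.1 × 1.7 × 15 = 2.55.
Odds after that evidence = (3/47) × 2.55 = 153/940.
Target odds = 0.95/0.05 = 19.
Need 4.5ⁿ ≥ 19 ÷ (153/940) = 17860/153.
4.5³ = 91.125 falls short of 17860/153 but 4.5⁴ = 410.0625 reaches it, so n = 4.

4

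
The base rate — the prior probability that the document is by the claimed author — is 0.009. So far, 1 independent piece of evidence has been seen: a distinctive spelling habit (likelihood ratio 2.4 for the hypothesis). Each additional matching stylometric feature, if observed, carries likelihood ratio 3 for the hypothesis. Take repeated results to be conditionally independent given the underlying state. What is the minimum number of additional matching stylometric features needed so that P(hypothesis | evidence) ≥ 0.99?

8

Prior odds = 0.009/0.991 = 9/991.
Bayes factor of the evidence already in hand = 2.4.
Odds after that evidence = (9/991) × 2.4 = 108/4955.
Target odds = 0.99/0.01 = 99.
Need 3ⁿ ≥ 99 ÷ (108/4955) = 54505/12.
3⁷ = 2187 falls short of 54505/12 but 3⁸ = 6561 reaches it, so n = 8.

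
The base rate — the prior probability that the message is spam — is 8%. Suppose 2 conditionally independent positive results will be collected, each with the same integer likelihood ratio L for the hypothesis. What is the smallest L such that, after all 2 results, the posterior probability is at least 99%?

34

Prior odds = 0.08/0.92 = 2/23.
Target odds = 0.99/0.01 = 99.
Need L² ≥ 99 ÷ (2/23) = 1138.5.
33² = 1089 < 1138.5 ≤ 1156 = 34², so L = 34.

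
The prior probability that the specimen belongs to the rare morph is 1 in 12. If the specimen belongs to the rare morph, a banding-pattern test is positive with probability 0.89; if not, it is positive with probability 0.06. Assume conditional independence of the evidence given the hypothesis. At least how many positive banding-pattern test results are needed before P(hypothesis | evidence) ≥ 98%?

3

Prior odds: (1/12) ÷ (11/12) = 1/11.
Likelihood ratio of a positive = 0.89/0.06 = 89/6.
Target posterior odds = 0.98/0.02 = 49.
Need (1/11) × (89/6)ⁿ ≥ 49, i.e. (89/6)ⁿ ≥ 539.
(89/6)² = 7921/36 falls short of 539 but (89/6)³ = 704969/216 reaches it, so n = 3.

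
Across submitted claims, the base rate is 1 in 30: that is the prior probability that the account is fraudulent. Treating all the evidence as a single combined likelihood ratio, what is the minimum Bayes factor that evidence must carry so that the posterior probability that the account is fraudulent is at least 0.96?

Prior odds = (1/30)/(29/30) = 1/29.
Target odds = 0.96/0.04 = 24.
Required Bayes factor = 24 ÷ (1/29) = 696.

696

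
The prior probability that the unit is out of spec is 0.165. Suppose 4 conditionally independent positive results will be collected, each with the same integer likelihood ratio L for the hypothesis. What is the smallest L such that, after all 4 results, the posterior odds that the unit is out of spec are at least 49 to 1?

4

Prior odds = 0.165/0.835 = 33/167.
Target odds = 49.
Need L⁴ ≥ 49 ÷ (33/167) = 8183/33.
3⁴ = 81 < 8183/33 ≤ 256 = 4⁴, so L = 4.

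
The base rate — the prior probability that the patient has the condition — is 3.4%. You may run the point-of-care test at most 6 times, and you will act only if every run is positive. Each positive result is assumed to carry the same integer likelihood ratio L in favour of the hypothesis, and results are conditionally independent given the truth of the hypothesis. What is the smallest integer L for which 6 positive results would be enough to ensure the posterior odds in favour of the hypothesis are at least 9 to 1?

3

Prior odds = 0.034/0.966 = 17/483.
Target odds = 9.
Need L⁶ ≥ 9 ÷ (17/483) = 4347/17.
2⁶ = 64 < 4347/17 ≤ 729 = 3⁶, so L = 3.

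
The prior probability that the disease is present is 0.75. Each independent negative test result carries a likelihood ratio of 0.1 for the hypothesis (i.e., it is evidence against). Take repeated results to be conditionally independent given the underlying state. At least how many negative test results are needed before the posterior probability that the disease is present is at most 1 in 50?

3

Prior odds: 0.75 ÷ 0.25 = 3.
Likelihood ratio per negative test result = 0.1.
Target odds: 0.02 ÷ 0.98 = 1/49.
Need 3 × 0.1ⁿ ≤ 1/49, i.e. 0.1ⁿ ≤ 1/147.
0.1² = 0.01 is still above 1/147 but 0.1³ = 0.001 is at or below it, so n = 3.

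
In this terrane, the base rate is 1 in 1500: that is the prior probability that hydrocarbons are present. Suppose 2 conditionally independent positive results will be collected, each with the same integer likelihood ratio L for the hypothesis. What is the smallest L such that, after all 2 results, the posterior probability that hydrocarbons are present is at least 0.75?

Prior odds = (1/1500)/(1499/1500) = 1/1499.
Target odds = 0.75/0.25 = 3.
Need L² ≥ 3 ÷ (1/1499) = 4497.
67² = 4489 < 4497 ≤ 4624 = 68², so L = 68.

68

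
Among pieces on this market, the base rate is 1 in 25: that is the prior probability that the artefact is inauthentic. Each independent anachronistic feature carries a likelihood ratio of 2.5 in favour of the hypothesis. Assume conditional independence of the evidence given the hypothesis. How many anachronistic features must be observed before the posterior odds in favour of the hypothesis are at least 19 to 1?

Prior odds = 0.04/0.96 = 1/24.
Likelihood ratio per anachronistic feature = 2.5.
Target odds = 19.
Need (1/24) × 2.5ⁿ ≥ 19, i.e. 2.5ⁿ ≥ 456.
2.5⁶ = 244.140625 falls short of 456 but 2.5⁷ = 610.3515625 reaches it, so n = 7.

7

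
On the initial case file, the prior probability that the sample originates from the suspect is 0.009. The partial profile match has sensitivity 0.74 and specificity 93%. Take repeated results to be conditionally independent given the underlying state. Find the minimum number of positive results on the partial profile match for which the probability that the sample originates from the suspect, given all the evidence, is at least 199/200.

5

Prior odds = 0.009/0.991 = 9/991.
False-positive rate = 1 − 0.93 = 0.07; likelihood ratio of a positive = 0.74/0.07 = 74/7.
Target odds: 0.995 ÷ 0.005 = 199.
Require (74/7)ⁿ ≥ 199 ÷ (9/991) = 197209/9.
(74/7)⁴ = 29986576/2401 falls short of 197209/9 but (74/7)⁵ ≈132029 reaches it, so n = 5.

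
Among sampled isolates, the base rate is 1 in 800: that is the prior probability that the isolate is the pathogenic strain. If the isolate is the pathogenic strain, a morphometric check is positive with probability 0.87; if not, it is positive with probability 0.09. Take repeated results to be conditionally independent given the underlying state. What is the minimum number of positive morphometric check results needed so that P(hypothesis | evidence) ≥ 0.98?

Prior odds = 0.00125/0.99875 = 1/799.
Likelihood ratio of a positive = 0.87/0.09 = 29/3.
Target posterior odds = 0.98/0.02 = 49.
Require (29/3)ⁿ ≥ 49 ÷ (1/799) = 39151.
(29/3)⁴ = 707281/81 falls short of 39151 but (29/3)⁵ = 20511149/243 reaches it, so n = 5.

5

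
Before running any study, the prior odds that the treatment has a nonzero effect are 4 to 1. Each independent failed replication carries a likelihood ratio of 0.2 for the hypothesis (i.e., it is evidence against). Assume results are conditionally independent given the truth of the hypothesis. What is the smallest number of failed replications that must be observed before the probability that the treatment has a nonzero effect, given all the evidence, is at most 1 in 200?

Prior odds = 4.
Likelihood ratio per failed replication = 0.2.
Target odds: 0.005 ÷ 0.995 = 1/199.
Require 0.2ⁿ ≤ 1/199 ÷ 4 = 1/796.
0.2⁴ = 0.0016 is still above 1/796 but 0.2⁵ = 0.00032 is at or below it, so n = 5.

5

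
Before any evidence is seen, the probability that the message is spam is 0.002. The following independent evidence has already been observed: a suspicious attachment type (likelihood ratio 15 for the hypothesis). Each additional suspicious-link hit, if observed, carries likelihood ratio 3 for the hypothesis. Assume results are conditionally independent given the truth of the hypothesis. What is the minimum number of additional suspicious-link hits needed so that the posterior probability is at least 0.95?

6

Prior odds = 0.002/0.998 = 1/499.
Bayes factor of the evidence already in hand = 15.
Odds after that evidence = (1/499) × 15 = 15/499.
Target odds = 0.95/0.05 = 19.
Need 3ⁿ ≥ 19 ÷ (15/499) = 9481/15.
3⁵ = 243 falls short of 9481/15 but 3⁶ = 729 reaches it, so n = 6.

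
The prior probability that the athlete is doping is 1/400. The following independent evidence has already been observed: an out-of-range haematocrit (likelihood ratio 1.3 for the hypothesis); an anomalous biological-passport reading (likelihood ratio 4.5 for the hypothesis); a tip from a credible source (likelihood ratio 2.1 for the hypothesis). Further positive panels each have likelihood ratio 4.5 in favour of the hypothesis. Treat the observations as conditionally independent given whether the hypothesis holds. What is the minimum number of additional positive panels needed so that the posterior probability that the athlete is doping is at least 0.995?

6

Prior odds = 0.0025/0.9975 = 1/399.
Combined Bayes factor of the evidence already in hand = 1.3 × 4.5 × 2.1 = 12.285.
Odds after that evidence = (1/399) × 12.285 = 117/3800.
Target odds = 0.995/0.005 = 199.
Need 4.5ⁿ ≥ 199 ÷ (117/3800) = 756200/117.
4.5⁵ = 1845.28125 falls short of 756200/117 but 4.5⁶ = 8303.765625 reaches it, so n = 6.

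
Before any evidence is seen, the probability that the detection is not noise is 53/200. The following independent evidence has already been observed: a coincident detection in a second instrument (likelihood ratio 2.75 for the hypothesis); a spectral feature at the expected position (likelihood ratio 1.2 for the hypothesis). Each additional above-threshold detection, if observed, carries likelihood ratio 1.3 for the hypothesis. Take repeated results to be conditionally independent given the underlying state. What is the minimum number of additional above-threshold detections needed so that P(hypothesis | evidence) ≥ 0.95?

Prior odds = 0.265/0.735 = 53/147.
Combined Bayes factor of the evidence already in hand = 2.75 × 1.2 = 3.3.
Odds after that evidence = (53/147) × 3.3 = 583/490.
Target odds = 0.95/0.05 = 19.
Need 1.3ⁿ ≥ 19 ÷ (583/490) = 9310/583.
1.3¹⁰ ≈13.7858 falls short of 9310/583 but 1.3¹¹ ≈17.9216 reaches it, so n = 11.

11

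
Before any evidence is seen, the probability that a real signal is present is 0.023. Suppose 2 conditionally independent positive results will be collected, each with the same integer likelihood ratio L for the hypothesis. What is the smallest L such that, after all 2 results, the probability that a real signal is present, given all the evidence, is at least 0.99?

65

Prior odds = 0.023/0.977 = 23/977.
Target odds = 0.99/0.01 = 99.
Need L² ≥ 99 ÷ (23/977) = 96723/23.
64² = 4096 < 96723/23 ≤ 4225 = 65², so L = 65.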